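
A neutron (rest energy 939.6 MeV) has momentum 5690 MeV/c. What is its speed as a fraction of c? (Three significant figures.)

0.987c

βγ = pc/(mc²) = 5690/939.6 = 6.0558.
Since γ² = 1 + (βγ)² = 37.6727, γ = √37.6727 = 6.13781, and β = (βγ)/γ = 6.0558/6.13781 = 0.987.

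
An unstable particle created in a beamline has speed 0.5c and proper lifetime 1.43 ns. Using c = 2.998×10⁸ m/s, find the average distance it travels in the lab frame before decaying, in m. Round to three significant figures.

γ = 1/√(1 − β²) = 1/√(1 − 0.25) = 1/√0.75 = 1/0.866025 = 1.1547.
Lab-frame lifetime: Δt = γτ = 1.1547 × 1.43 ns = 1.6512 ns.
Distance: d = vΔt = 0.5 × 2.998×10⁸ m/s × 1.6512×10^-9 s = 0.248 m.

0.248 m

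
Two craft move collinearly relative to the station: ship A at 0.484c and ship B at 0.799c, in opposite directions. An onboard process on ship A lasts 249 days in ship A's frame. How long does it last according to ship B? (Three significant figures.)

656 days

Speed of ship A in ship B's frame: u = (v_A + v_B)/(1 + v_A v_B/c²) = (0.484 + 0.799)/(1 + 0.484×0.799) = 1.283/1.386716 = 0.92521; |u| = 0.92521c.
At |u| = 0.92521c, γ = (1 − 0.856014)^(−1/2) = 2.6354.
Ship A's interval is proper; time dilation gives Δt_B = γΔτ = 2.6354 × 249 days = 656 days.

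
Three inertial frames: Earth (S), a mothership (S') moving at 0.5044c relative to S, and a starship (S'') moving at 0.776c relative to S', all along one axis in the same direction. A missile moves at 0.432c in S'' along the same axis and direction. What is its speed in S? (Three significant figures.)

Compose velocities in two stages. Stage 1 (into S'): u₁ = (0.432+0.776)/(1+0.432×0.776) = 0.90471.
Stage 2 (into S): u = (0.90471+0.5044)/(1+0.90471×0.5044) = 0.96757, so the speed is 0.968c.

0.968c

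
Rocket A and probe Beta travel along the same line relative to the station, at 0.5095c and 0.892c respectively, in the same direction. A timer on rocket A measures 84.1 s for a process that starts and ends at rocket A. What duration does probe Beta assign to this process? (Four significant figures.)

Speed of rocket A in probe Beta's frame: u = (v_A − v_B)/(1 − v_A v_B/c²) = (0.5095 − 0.892)/(1 − 0.5095×0.892) = −0.3825/0.545526 = −0.70116; |u| = 0.70116c.
At |u| = 0.70116c, γ = (1 − 0.491625)^(−1/2) = 1.4025.
The clock on rocket A records proper time, so probe Beta measures Δt = γΔτ = 1.4025 × 84.1 = 118.0 s.

118.0 s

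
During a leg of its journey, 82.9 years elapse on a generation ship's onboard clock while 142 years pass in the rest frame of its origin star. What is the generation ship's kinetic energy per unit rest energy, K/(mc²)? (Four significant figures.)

γ = Δt/Δτ = 142/82.9 = 1.71291.
K/(mc²) = γ − 1 = 1.71291 − 1 = 0.7129.

0.7129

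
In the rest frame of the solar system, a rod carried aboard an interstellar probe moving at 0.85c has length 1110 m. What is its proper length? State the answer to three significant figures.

2110 m

With β = 0.85, γ = 1/√(1 − 0.85²) = 1/√0.2775 = 1.8983.
Proper length: L₀ = γ·L = 1.8983 × 1110 = 2110 m.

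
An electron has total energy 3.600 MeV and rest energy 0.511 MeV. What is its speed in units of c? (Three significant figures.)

Total energy E = γmc² gives γ = 3.600/0.511 = 7.045.
Hence β = √(1 − 1/γ²) = √(1 − 0.0201483) = √0.9798517 = 0.990.

0.990c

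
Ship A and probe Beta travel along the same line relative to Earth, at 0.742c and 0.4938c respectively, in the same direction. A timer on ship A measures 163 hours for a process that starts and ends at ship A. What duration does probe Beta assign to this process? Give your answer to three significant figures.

Speed of ship A in probe Beta's frame: u = (v_A − v_B)/(1 − v_A v_B/c²) = (0.742 − 0.4938)/(1 − 0.742×0.4938) = 0.2482/0.6336004 = 0.39173; |u| = 0.39173c.
At |u| = 0.39173c, γ = (1 − 0.153452)^(−1/2) = 1.0869.
Ship A's interval is proper; time dilation gives Δt_B = γΔτ = 1.0869 × 163 hours = 177 hours.

177 hours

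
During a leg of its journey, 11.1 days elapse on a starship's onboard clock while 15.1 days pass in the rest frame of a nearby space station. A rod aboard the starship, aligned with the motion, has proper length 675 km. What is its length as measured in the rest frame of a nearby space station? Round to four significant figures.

496.2 km

γ = Δt/Δτ = 15.1/11.1 = 1.36036.
The rod contracts by the same γ: 675 km / 1.36036 = 496.2 km.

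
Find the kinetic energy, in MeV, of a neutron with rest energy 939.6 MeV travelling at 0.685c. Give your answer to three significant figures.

Lorentz factor: γ = (1 − 0.469225)^(−1/2) = 1.3726.
Kinetic energy: K = (γ − 1)mc² = (1.3726 − 1) × 939.6 MeV = 0.3726 × 939.6 = 350 MeV.

350 MeV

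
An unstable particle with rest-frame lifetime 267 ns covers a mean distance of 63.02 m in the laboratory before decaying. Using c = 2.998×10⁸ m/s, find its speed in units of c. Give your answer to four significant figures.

Let x = d/(cτ) = 63.02 m / (2.998×10⁸ m/s × 2.670×10^-7 s) = 0.78729. Since d = βγcτ, x = βγ = β/√(1−β²).
Solving: β² = x²/(1+x²) = 0.619826/1.619826 = 0.38265, so β = 0.6186.

0.6186c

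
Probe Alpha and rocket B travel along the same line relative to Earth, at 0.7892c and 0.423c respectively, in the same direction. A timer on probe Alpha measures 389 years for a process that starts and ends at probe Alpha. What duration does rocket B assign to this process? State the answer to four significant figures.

Speed of probe Alpha in rocket B's frame: u = (v_A − v_B)/(1 − v_A v_B/c²) = (0.7892 − 0.423)/(1 − 0.7892×0.423) = 0.3662/0.6661684 = 0.54971; |u| = 0.54971c.
At |u| = 0.54971c, γ = (1 − 0.302181)^(−1/2) = 1.1971.
Probe Alpha's interval is proper; time dilation gives Δt_B = γΔτ = 1.1971 × 389 years = 465.7 years.

465.7 years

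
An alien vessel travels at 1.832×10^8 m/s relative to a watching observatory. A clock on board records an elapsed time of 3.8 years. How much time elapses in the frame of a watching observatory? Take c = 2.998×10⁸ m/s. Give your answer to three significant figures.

4.80 years

β = v/c = (1.832×10^8 m/s)/(2.998×10⁸ m/s) = 0.611074.
γ = 1/√(1 − β²) = 1/√(1 − 0.3734114) = 1/√0.6265886 = 1/0.791573 = 1.2633.
Time dilation: Δt = γ·Δτ = 1.2633 × 3.8 = 4.80 years.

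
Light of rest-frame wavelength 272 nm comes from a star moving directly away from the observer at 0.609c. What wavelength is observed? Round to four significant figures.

551.8 nm

Relativistic Doppler for wavelength: λ_obs = λ_src · √((1+β)/(1−β)).
With β = 0.609: factor = √(1.609/0.391) = 2.0286.
λ_obs = 272 × 2.0286 = 551.8 nm.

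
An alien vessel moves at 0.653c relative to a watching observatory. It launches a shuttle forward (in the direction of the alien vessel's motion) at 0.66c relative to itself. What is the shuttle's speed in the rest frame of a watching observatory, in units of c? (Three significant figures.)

0.918c

Relativistic velocity addition: u = (u' + v)/(1 + u'v/c²), with u' = 0.66c and v = 0.653c.
Numerator: 0.66 + 0.653 = 1.313. Denominator: 1 + (0.66)(0.653) = 1.43098.
u = 1.313/1.43098 = 0.91755, so the speed is 0.918c.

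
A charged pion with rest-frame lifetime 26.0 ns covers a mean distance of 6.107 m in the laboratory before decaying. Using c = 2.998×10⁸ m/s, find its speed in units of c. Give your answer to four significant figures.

d = βγcτ ⇒ βγ = d/(cτ) = 6.107 m / (7.7948 m) = 0.78347.
β = (βγ)/√(1+(βγ)²) = 0.78347/√1.613825 = 0.6167.

0.6167c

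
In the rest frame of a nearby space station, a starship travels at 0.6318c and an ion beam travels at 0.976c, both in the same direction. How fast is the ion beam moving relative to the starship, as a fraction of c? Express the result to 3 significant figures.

0.898c

Transform to the starship's frame: u' = (u − v)/(1 − uv/c²).
u' = (0.976 − 0.6318)/(1 − 0.976×0.6318) = 0.3442/0.3833632 = 0.89784.
Speed in the starship's frame: 0.898c (in the same direction).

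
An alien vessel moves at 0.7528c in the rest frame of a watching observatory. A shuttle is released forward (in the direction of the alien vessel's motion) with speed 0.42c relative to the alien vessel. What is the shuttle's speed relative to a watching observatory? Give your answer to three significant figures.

In units of c, u = (u' + v)/(1 + u'v) with u' = 0.42 and v = 0.7528.
Numerator: 0.42 + 0.7528 = 1.1728. Denominator: 1 + (0.42)(0.7528) = 1.316176.
u = 1.1728/1.316176 = 0.89107, so the speed is 0.891c.

0.891c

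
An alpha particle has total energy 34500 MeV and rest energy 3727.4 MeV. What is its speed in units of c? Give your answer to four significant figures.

0.9941c

γ = E/(mc²) = 34500/3727.4 = 9.2558.
β = √(1 − 1/γ²) = √(1 − 0.0116727) = √0.9883273 = 0.9941.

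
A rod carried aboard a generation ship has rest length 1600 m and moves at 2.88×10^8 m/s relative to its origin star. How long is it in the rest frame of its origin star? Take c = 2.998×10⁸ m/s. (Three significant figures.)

444 m

β = v/c = (2.88×10^8 m/s)/(2.998×10⁸ m/s) = 0.96064.
With β = 0.96064, γ = 1/√(1 − 0.96064²) = 1/√0.0771707904 = 3.5998.
Length contraction: L = L₀/γ = 1600/3.5998 = 444 m.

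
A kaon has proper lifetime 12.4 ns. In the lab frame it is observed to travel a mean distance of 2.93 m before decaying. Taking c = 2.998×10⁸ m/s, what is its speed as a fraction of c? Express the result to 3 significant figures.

Let x = d/(cτ) = 2.930 m / (2.998×10⁸ m/s × 1.240×10^-8 s) = 0.78816. Since d = βγcτ, x = βγ = β/√(1−β²).
Solving: β² = x²/(1+x²) = 0.621196/1.621196 = 0.383171, so β = 0.619.

0.619c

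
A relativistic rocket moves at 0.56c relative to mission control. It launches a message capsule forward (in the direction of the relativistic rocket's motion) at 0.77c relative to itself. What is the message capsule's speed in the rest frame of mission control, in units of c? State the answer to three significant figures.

In units of c, u = (u' + v)/(1 + u'v) with u' = 0.77 and v = 0.56.
Numerator: 0.77 + 0.56 = 1.33. Denominator: 1 + (0.77)(0.56) = 1.4312.
u = 1.33/1.4312 = 0.92929, so the speed is 0.929c.

0.929c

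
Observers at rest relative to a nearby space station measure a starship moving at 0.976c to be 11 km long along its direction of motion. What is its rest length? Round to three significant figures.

Lorentz factor: γ = (1 − 0.952576)^(−1/2) = 4.592.
Proper length: L₀ = γ·L = 4.592 × 11 = 50.5 km.

50.5 km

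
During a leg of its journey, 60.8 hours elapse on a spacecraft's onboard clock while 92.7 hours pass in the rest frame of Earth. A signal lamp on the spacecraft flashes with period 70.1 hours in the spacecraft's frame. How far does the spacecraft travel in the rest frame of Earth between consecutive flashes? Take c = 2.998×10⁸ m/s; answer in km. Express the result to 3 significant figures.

The time-dilation ratio gives γ = 92.7/60.8 = 1.52467.
β = √(1 − 1/γ²) = 0.75487. Lab-frame period = γτ = 1.52467×70.1 hours = 106.88 hours. Distance = βc × γτ = 0.75487 × 2.998×10⁸ m/s × 384768 s = 8.7077×10^13 m = 8.71×10^10 km.

8.71×10^10 km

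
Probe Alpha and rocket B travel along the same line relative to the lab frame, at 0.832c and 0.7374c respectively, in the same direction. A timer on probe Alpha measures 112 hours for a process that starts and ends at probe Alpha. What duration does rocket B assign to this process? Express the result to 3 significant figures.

116 hours

Transform probe Alpha's velocity into rocket B's frame: (0.832 − 0.7374)/(1 − 0.832·0.7374) = 0.0946/0.3864832, so the relative speed is 0.24477c.
At |u| = 0.24477c, γ = (1 − 0.0599124)^(−1/2) = 1.0314.
The clock on probe Alpha records proper time, so rocket B measures Δt = γΔτ = 1.0314 × 112 = 116 hours.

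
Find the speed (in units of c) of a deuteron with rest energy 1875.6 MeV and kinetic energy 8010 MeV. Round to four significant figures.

0.9818c

γ = 1 + K/(mc²) = 1 + 8010/1875.6 = 5.2706.
β = √(1 − 1/γ²) = √(1 − 0.0359981) = √0.9640019 = 0.9818.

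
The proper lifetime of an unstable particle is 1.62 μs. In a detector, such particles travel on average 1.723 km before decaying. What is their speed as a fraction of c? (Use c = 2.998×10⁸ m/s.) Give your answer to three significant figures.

0.962c

Lab distance = (lab lifetime)·v = γτ·βc, so βγ = d/(cτ) = 1723/(2.998×10⁸ × 1.620×10^-6) = 3.5476.
With βγ = 3.5476: γ² = 1 + (βγ)² = 13.5855, and β = (βγ)/γ = 3.5476/3.68585 = 0.962.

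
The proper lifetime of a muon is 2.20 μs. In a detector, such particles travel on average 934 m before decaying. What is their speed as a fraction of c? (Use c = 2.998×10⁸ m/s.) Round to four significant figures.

Lab distance = (lab lifetime)·v = γτ·βc, so βγ = d/(cτ) = 934.0/(2.998×10⁸ × 2.200×10^-6) = 1.4161.
With βγ = 1.4161: γ² = 1 + (βγ)² = 3.00534, and β = (βγ)/γ = 1.4161/1.73359 = 0.8169.

0.8169c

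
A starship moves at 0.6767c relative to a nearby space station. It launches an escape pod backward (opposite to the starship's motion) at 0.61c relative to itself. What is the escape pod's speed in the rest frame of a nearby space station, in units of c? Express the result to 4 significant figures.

0.1136c

In units of c, u = (u' + v)/(1 + u'v) with u' = −0.61 and v = 0.6767.
Numerator: −0.61 + 0.6767 = 0.0667. Denominator: 1 + (−0.61)(0.6767) = 0.587213.
u = 0.0667/0.587213 = 0.11359, so the speed is 0.1136c.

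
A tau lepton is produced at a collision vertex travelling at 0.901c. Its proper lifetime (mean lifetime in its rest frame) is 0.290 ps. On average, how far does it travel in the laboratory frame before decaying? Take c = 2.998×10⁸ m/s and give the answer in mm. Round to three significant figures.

0.181 mm

With β = 0.901, γ = 1/√(1 − 0.901²) = 1/√0.188199 = 2.3051.
Lab-frame lifetime: Δt = γτ = 2.3051 × 0.290 ps = 0.66848 ps.
Distance: d = vΔt = 0.901 × 2.998×10⁸ m/s × 6.6848×10^-13 s = 1.81×10^-4 m = 0.181 mm.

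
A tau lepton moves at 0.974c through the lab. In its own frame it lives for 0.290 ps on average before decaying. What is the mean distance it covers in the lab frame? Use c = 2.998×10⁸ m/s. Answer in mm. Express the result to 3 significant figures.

Lorentz factor: γ = (1 − 0.948676)^(−1/2) = 4.4141.
Lab-frame lifetime: Δt = γτ = 4.4141 × 0.290 ps = 1.2801 ps.
Distance: d = vΔt = 0.974 × 2.998×10⁸ m/s × 1.2801×10^-12 s = 3.74×10^-4 m = 0.374 mm.

0.374 mm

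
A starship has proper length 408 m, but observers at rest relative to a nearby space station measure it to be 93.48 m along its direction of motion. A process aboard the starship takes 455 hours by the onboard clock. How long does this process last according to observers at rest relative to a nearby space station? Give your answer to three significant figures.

1990 hours

From L = L₀/γ: γ = 408/93.48 = 4.36457.
The same γ dilates the second interval: 4.36457 × 455 hours = 1990 hours.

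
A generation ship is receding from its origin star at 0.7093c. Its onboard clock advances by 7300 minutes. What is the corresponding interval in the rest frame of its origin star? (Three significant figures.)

γ = 1/√(1 − β²) = 1/√(1 − 0.50310649) = 1/√0.49689351 = 1/0.704907 = 1.4186.
Time dilation: Δt = γ·Δτ = 1.4186 × 7300 = 10400 minutes.

10400 minutes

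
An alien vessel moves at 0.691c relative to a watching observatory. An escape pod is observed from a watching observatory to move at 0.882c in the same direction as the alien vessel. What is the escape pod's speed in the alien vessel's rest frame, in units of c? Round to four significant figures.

Transform to the alien vessel's frame: u' = (u − v)/(1 − uv/c²).
u' = (0.882 − 0.691)/(1 − 0.882×0.691) = 0.191/0.390538 = 0.48907.
Speed in the alien vessel's frame: 0.4891c (in the same direction).

0.4891c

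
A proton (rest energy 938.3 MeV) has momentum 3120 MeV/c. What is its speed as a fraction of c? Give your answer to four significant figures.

pc/(mc²) = 3120/938.3 = 3.3252 = βγ = β/√(1−β²).
So β² = x²/(1 + x²) with x = 3.3252: x² = 11.057, β² = 11.057/12.057 = 0.917061, β = 0.9576.

0.9576c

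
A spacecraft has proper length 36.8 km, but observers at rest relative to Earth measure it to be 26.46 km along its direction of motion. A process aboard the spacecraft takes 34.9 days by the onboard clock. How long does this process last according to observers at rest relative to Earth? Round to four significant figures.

48.54 days

Length contraction gives γ = L₀/L = 36.8/26.46 = 1.39078.
The same γ dilates the second interval: 1.39078 × 34.9 days = 48.54 days.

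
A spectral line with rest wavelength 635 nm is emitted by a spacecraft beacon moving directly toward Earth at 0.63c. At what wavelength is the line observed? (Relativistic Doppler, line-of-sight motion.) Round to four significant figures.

302.5 nm

Relativistic Doppler for wavelength: λ_obs = λ_src · √((1−β)/(1+β)).
With β = 0.63: factor = √(0.37/1.63) = 0.47644.
λ_obs = 635 × 0.47644 = 302.5 nm.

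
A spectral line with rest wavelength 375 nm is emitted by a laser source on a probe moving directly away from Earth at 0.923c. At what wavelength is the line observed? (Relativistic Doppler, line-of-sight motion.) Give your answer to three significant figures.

Relativistic Doppler for wavelength: λ_obs = λ_src · √((1+β)/(1−β)).
With β = 0.923: factor = √(1.923/0.077) = 4.9974.
λ_obs = 375 × 4.9974 = 1870 nm.

1870 nm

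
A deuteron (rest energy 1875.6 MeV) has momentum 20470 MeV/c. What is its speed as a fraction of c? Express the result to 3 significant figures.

0.996c

βγ = pc/(mc²) = 20470/1875.6 = 10.914.
Since γ² = 1 + (βγ)² = 120.115, γ = √120.115 = 10.9597, and β = (βγ)/γ = 10.914/10.9597 = 0.996.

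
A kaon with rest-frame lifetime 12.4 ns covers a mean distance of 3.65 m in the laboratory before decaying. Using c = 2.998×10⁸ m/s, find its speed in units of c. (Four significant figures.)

Let x = d/(cτ) = 3.650 m / (2.998×10⁸ m/s × 1.240×10^-8 s) = 0.98184. Since d = βγcτ, x = βγ = β/√(1−β²).
Solving: β² = x²/(1+x²) = 0.96401/1.96401 = 0.490838, so β = 0.7006.

0.7006c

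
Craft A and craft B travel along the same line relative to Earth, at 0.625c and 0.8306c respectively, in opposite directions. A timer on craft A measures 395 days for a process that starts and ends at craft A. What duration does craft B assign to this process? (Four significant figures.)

1380 days

The velocity of craft A relative to craft B is (0.625 + 0.8306)c / (1 + 0.625×0.8306) = 0.95818c; relative speed 0.95818c.
γ for this relative speed: γ = 1/√(1 − 0.918109) = 3.4945.
The clock on craft A records proper time, so craft B measures Δt = γΔτ = 3.4945 × 395 = 1380 days.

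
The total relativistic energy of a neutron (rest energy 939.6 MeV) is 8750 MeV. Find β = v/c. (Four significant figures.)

Total energy E = γmc² gives γ = 8750/939.6 = 9.3125.
Hence β = √(1 − 1/γ²) = √(1 − 0.011531) = √0.988469 = 0.9942.

0.9942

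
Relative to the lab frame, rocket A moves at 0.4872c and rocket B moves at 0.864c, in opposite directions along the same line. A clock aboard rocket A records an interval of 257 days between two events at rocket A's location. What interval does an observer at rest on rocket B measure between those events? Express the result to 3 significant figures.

The velocity of rocket A relative to rocket B is (0.4872 + 0.864)c / (1 + 0.4872×0.864) = 0.95092c; relative speed 0.95092c.
At |u| = 0.95092c, γ = (1 − 0.904249)^(−1/2) = 3.2317.
The clock on rocket A records proper time, so rocket B measures Δt = γΔτ = 3.2317 × 257 = 831 days.

831 days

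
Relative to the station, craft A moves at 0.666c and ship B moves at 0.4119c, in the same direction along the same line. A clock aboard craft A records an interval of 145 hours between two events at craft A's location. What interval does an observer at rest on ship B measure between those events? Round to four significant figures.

154.8 hours

Speed of craft A in ship B's frame: u = (v_A − v_B)/(1 − v_A v_B/c²) = (0.666 − 0.4119)/(1 − 0.666×0.4119) = 0.2541/0.7256746 = 0.35016; |u| = 0.35016c.
γ for this relative speed: γ = 1/√(1 − 0.122612) = 1.0676.
Craft A's interval is proper; time dilation gives Δt_B = γΔτ = 1.0676 × 145 hours = 154.8 hours.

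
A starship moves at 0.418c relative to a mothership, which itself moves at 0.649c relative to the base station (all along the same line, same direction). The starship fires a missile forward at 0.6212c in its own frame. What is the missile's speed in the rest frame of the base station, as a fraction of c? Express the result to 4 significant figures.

0.9600c

First combine the missile and starship (S''→S'): u₁ = (0.6212 + 0.418)/(1 + 0.6212×0.418) = 1.0392/1.2596616 = 0.82498.
Then combine with the mothership (S'→S): u = (0.82498 + 0.649)/(1 + 0.82498×0.649) = 1.47398/1.53541202 = 0.95999.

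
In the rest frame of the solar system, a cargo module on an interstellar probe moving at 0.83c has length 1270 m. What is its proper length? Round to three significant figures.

Lorentz factor: γ = (1 − 0.6889)^(−1/2) = 1.7929.
Proper length: L₀ = γ·L = 1.7929 × 1270 = 2280 m.

2280 m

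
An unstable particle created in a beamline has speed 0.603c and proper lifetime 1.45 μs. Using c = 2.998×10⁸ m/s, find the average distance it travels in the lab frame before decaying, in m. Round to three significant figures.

329 m

γ = 1/√(1 − β²) = 1/√(1 − 0.363609) = 1/√0.636391 = 1/0.797741 = 1.2535.
Lab-frame lifetime: Δt = γτ = 1.2535 × 1.45 μs = 1.8176 μs.
Distance: d = vΔt = 0.603 × 2.998×10⁸ m/s × 1.8176×10^-6 s = 329 m.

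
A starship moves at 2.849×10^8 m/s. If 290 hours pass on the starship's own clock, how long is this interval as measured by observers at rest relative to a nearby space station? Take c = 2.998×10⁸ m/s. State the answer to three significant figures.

β = v/c = (2.849×10^8 m/s)/(2.998×10⁸ m/s) = 0.9503.
With β = 0.9503, γ = 1/√(1 − 0.9503²) = 1/√0.09692991 = 3.212.
The onboard clock measures proper time, so the interval in the rest frame of a nearby space station is dilated: Δt = γ·Δτ = 3.212 × 290 hours = 931 hours.

931 hours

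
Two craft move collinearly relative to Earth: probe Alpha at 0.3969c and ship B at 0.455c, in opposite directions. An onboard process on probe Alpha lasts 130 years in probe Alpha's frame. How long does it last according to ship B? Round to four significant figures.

Speed of probe Alpha in ship B's frame: u = (v_A + v_B)/(1 + v_A v_B/c²) = (0.3969 + 0.455)/(1 + 0.3969×0.455) = 0.8519/1.1805895 = 0.72159; |u| = 0.72159c.
γ for this relative speed: γ = 1/√(1 − 0.520692) = 1.4444.
Probe Alpha's interval is proper; time dilation gives Δt_B = γΔτ = 1.4444 × 130 years = 187.8 years.

187.8 years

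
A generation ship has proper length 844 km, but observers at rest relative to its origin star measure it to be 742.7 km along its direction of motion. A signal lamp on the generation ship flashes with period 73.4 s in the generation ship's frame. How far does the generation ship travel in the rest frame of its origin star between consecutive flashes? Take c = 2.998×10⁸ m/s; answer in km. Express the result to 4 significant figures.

1.188×10^7 km

γ = L₀/L = 844/742.7 = 1.13639.
β = √(1 − 1/γ²) = 0.47501. Lab-frame period = γτ = 1.13639×73.4 s = 83.411 s. Distance = βc × γτ = 0.47501 × 2.998×10⁸ m/s × 83.411 s = 1.1878×10^10 m = 1.188×10^7 km.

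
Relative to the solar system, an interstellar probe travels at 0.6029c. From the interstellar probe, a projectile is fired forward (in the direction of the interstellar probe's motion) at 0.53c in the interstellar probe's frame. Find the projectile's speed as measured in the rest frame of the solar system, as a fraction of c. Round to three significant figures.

In units of c, u = (u' + v)/(1 + u'v) with u' = 0.53 and v = 0.6029.
Numerator: 0.53 + 0.6029 = 1.1329. Denominator: 1 + (0.53)(0.6029) = 1.319537.
u = 1.1329/1.319537 = 0.85856, so the speed is 0.859c.

0.859c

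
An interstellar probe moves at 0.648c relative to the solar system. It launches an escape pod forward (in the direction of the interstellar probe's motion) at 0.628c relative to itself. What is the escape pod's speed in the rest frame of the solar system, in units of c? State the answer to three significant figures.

Relativistic velocity addition: u = (u' + v)/(1 + u'v/c²), with u' = 0.628c and v = 0.648c.
Numerator: 0.628 + 0.648 = 1.276. Denominator: 1 + (0.628)(0.648) = 1.406944.
u = 1.276/1.406944 = 0.90693, so the speed is 0.907c.

0.907c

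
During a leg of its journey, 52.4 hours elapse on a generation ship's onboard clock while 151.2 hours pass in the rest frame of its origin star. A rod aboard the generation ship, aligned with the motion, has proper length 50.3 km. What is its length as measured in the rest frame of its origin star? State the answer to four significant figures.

17.43 km

The time-dilation ratio gives γ = 151.2/52.4 = 2.8855.
L = L₀/γ = 50.3/2.8855 = 17.43 km.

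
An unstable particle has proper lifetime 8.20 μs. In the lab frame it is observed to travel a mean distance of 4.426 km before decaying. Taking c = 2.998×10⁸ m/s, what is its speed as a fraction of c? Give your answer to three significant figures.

0.874c

d = βγcτ ⇒ βγ = d/(cτ) = 4426 m / (2458.36 m) = 1.8004.
β = (βγ)/√(1+(βγ)²) = 1.8004/√4.24144 = 0.874.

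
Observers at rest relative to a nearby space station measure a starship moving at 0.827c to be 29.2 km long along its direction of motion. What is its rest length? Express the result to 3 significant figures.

β² = 0.683929, so γ = 1/√0.316071 = 1.7787.
Proper length: L₀ = γ·L = 1.7787 × 29.2 = 51.9 km.

51.9 km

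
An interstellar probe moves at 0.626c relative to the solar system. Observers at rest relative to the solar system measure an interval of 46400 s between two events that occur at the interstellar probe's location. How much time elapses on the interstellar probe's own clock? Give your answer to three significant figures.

γ = 1/√(1 − β²) = 1/√(1 − 0.391876) = 1/√0.608124 = 1/0.779823 = 1.2823.
The moving clock records proper time: Δτ = Δt/γ = 46400/1.2823 = 36200 s.

36200 s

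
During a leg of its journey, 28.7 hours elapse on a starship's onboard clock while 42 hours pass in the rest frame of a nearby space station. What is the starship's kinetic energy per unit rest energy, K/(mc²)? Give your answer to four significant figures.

γ = Δt/Δτ = 42/28.7 = 1.46341.
K/(mc²) = γ − 1 = 1.46341 − 1 = 0.4634.

0.4634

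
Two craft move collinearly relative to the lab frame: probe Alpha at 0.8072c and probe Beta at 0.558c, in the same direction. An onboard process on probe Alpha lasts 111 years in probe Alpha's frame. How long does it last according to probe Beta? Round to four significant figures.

124.5 years

The velocity of probe Alpha relative to probe Beta is (0.8072 − 0.558)c / (1 − 0.8072×0.558) = 0.45344c; relative speed 0.45344c.
γ for this relative speed: γ = 1/√(1 − 0.205608) = 1.122.
Probe Alpha's interval is proper; time dilation gives Δt_B = γΔτ = 1.122 × 111 years = 124.5 years.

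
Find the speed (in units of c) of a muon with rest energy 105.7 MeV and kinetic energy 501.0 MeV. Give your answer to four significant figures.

γ = 1 + K/(mc²) = 1 + 501.0/105.7 = 5.7398.
β = √(1 − 1/γ²) = √(1 − 0.0303533) = √0.9696467 = 0.9847.

0.9847c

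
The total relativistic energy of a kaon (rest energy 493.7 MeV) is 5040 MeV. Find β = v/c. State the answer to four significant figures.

Total energy E = γmc² gives γ = 5040/493.7 = 10.209.
Hence β = √(1 − 1/γ²) = √(1 − 0.00959475) = √0.99040525 = 0.9952.

0.9952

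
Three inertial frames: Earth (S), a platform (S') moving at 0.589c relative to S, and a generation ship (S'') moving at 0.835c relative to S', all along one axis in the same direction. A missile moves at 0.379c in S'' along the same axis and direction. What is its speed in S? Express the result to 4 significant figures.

0.9793c

Compose velocities in two stages. Stage 1 (into S'): u₁ = (0.379+0.835)/(1+0.379×0.835) = 0.92217.
Stage 2 (into S): u = (0.92217+0.589)/(1+0.92217×0.589) = 0.97927, so the speed is 0.9793c.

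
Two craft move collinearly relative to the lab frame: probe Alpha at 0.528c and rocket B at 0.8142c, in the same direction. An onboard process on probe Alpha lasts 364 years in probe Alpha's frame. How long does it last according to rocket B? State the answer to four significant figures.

420.9 years

Transform probe Alpha's velocity into rocket B's frame: (0.528 − 0.8142)/(1 − 0.528·0.8142) = −0.2862/0.5701024, so the relative speed is 0.50202c.
At |u| = 0.50202c, γ = (1 − 0.252024)^(−1/2) = 1.1563.
The clock on probe Alpha records proper time, so rocket B measures Δt = γΔτ = 1.1563 × 364 = 420.9 years.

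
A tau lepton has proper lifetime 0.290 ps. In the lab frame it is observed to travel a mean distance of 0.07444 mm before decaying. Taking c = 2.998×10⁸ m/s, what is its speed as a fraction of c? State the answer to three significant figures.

d = βγcτ ⇒ βγ = d/(cτ) = 7.444×10^-5 m / (8.6942×10^-5 m) = 0.8562.
β = (βγ)/√(1+(βγ)²) = 0.8562/√1.733078 = 0.650.

0.650c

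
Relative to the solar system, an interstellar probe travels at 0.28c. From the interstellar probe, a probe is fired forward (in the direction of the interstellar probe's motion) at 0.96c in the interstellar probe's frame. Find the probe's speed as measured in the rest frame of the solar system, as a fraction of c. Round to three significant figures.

0.977c

In units of c, u = (u' + v)/(1 + u'v) with u' = 0.96 and v = 0.28.
Numerator: 0.96 + 0.28 = 1.24. Denominator: 1 + (0.96)(0.28) = 1.2688.
u = 1.24/1.2688 = 0.9773, so the speed is 0.977c.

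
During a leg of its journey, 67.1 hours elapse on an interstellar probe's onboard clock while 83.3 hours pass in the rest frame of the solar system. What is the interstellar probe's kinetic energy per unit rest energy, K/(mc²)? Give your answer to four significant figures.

The time-dilation ratio gives γ = 83.3/67.1 = 1.24143.
K/(mc²) = γ − 1 = 1.24143 − 1 = 0.2414.

0.2414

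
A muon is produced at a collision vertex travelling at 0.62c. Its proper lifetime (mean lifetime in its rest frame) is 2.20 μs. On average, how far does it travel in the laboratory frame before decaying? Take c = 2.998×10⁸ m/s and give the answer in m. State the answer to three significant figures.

521 m

Lorentz factor: γ = (1 − 0.3844)^(−1/2) = 1.2745.
Lab-frame lifetime: Δt = γτ = 1.2745 × 2.20 μs = 2.8039 μs.
Distance: d = vΔt = 0.62 × 2.998×10⁸ m/s × 2.8039×10^-6 s = 521 m.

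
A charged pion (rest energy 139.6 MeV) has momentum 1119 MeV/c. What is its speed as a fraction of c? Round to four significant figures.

βγ = pc/(mc²) = 1119/139.6 = 8.0158.
Since γ² = 1 + (βγ)² = 65.253, γ = √65.253 = 8.07793, and β = (βγ)/γ = 8.0158/8.07793 = 0.9923.

0.9923c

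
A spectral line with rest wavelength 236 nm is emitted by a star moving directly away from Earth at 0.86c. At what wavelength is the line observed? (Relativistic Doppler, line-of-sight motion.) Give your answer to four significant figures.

860.2 nm

Relativistic Doppler for wavelength: λ_obs = λ_src · √((1+β)/(1−β)).
With β = 0.86: factor = √(1.86/0.14) = 3.645.
λ_obs = 236 × 3.645 = 860.2 nm.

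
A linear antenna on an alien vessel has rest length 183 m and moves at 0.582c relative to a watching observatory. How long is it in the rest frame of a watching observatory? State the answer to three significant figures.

With β = 0.582, γ = 1/√(1 − 0.582²) = 1/√0.661276 = 1.2297.
Length contraction: L = L₀/γ = 183/1.2297 = 149 m.

149 m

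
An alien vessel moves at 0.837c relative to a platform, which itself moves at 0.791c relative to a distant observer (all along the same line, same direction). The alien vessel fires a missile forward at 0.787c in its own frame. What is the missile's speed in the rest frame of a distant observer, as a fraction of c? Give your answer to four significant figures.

Compose velocities in two stages. Stage 1 (into S'): u₁ = (0.787+0.837)/(1+0.787×0.837) = 0.97907.
Stage 2 (into S): u = (0.97907+0.791)/(1+0.97907×0.791) = 0.99753, so the speed is 0.9975c.

0.9975c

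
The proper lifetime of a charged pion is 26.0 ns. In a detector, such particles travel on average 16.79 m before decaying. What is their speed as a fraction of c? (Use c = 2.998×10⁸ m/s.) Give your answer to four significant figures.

0.9070c

d = βγcτ ⇒ βγ = d/(cτ) = 16.79 m / (7.7948 m) = 2.154.
β = (βγ)/√(1+(βγ)²) = 2.154/√5.63972 = 0.9070.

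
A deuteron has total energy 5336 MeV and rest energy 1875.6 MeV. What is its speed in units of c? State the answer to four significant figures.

Total energy E = γmc² gives γ = 5336/1875.6 = 2.845.
Hence β = √(1 − 1/γ²) = √(1 − 0.123548) = √0.876452 = 0.9362.

0.9362c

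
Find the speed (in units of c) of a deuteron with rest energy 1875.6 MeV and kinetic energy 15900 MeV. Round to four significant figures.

0.9944c

K = (γ−1)mc², so γ = 1 + 15900/1875.6 = 9.4773.
Then v/c = √(1 − γ⁻²) = √(1 − 0.0111335) = √0.9888665 = 0.9944.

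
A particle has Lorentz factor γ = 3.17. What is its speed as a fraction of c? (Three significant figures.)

0.949c

β = √(1 − 1/γ²) = √(1 − 1/10.0489) = √0.900487 = 0.949.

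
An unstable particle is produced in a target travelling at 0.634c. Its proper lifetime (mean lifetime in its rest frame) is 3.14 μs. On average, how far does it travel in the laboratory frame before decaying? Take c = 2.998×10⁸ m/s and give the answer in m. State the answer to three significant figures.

Lorentz factor: γ = (1 − 0.401956)^(−1/2) = 1.2931.
Lab-frame lifetime: Δt = γτ = 1.2931 × 3.14 μs = 4.0603 μs.
Distance: d = vΔt = 0.634 × 2.998×10⁸ m/s × 4.0603×10^-6 s = 772 m.

772 m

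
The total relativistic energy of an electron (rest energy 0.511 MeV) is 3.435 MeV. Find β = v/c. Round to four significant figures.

Total energy E = γmc² gives γ = 3.435/0.511 = 6.7221.
Hence β = √(1 − 1/γ²) = √(1 − 0.0221304) = √0.9778696 = 0.9889.

0.9889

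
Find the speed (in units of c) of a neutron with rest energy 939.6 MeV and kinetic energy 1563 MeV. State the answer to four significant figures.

γ = 1 + K/(mc²) = 1 + 1563/939.6 = 2.6635.
β = √(1 − 1/γ²) = √(1 − 0.14096) = √0.85904 = 0.9268.

0.9268c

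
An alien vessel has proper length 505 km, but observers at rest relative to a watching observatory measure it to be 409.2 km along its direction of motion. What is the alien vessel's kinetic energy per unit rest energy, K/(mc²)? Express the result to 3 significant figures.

0.234

γ = L₀/L = 505/409.2 = 1.23412.
Since K = (γ−1)mc², K/(mc²) = 1.23412 − 1 = 0.234.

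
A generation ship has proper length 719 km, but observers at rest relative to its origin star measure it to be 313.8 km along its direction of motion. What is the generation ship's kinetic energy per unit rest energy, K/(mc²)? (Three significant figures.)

1.29

Length contraction gives γ = L₀/L = 719/313.8 = 2.29127.
K/(mc²) = γ − 1 = 2.29127 − 1 = 1.29.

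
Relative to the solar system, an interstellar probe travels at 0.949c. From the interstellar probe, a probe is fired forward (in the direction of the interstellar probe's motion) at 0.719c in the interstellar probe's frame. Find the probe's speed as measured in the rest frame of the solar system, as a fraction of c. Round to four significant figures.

0.9915c

Relativistic velocity addition: u = (u' + v)/(1 + u'v/c²), with u' = 0.719c and v = 0.949c.
Numerator: 0.719 + 0.949 = 1.668. Denominator: 1 + (0.719)(0.949) = 1.682331.
u = 1.668/1.682331 = 0.99148, so the speed is 0.9915c.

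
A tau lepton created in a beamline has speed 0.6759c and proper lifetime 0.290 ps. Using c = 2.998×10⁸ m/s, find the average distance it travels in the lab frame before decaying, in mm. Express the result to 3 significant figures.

γ = 1/√(1 − β²) = 1/√(1 − 0.45684081) = 1/√0.54315919 = 1/0.736993 = 1.3569.
Lab-frame lifetime: Δt = γτ = 1.3569 × 0.290 ps = 0.3935 ps.
Distance: d = vΔt = 0.6759 × 2.998×10⁸ m/s × 3.9350×10^-13 s = 7.97×10^-5 m = 0.0797 mm.

0.0797 mm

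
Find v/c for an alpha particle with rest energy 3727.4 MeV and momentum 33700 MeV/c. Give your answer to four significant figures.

0.9939

pc/(mc²) = 33700/3727.4 = 9.0412 = βγ = β/√(1−β²).
So β² = x²/(1 + x²) with x = 9.0412: x² = 81.7433, β² = 81.7433/82.7433 = 0.987914, β = 0.9939.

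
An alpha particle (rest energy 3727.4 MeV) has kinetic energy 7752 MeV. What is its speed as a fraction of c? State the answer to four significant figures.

K = (γ−1)mc², so γ = 1 + 7752/3727.4 = 3.0797.
Then v/c = √(1 − γ⁻²) = √(1 − 0.105435) = √0.894565 = 0.9458.

0.9458c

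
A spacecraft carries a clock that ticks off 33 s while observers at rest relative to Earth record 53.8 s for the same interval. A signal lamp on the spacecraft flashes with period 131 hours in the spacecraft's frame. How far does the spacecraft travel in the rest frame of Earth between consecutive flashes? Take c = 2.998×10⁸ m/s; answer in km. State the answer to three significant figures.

γ = Δt/Δτ = 53.8/33 = 1.6303.
β = √(1 − 1/γ²) = 0.78978. Lab-frame period = γτ = 1.6303×131 hours = 213.57 hours. Distance = βc × γτ = 0.78978 × 2.998×10⁸ m/s × 768852 s = 1.8205×10^14 m = 1.82×10^11 km.

1.82×10^11 km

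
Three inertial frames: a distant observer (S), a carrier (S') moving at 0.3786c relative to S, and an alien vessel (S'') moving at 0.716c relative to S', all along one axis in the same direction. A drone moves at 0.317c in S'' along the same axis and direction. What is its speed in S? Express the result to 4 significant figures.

Apply u = (u'+v)/(1+u'v) twice. Drone in the carrier frame: (0.317+0.716)/(1+0.317·0.716) = 1.033/1.226972 = 0.84191c.
That velocity, transformed to the rest frame of a distant observer: (0.84191+0.3786)/(1+0.84191·0.3786) = 1.22051/1.318747126 = 0.92551c.

0.9255c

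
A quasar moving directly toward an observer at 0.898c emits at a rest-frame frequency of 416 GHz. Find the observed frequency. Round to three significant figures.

Relativistic Doppler (source moving toward): f_obs = f_src · √((1+β)/(1−β)).
With β = 0.898: factor = √(1.898/0.102) = 4.3137.
f_obs = 416 × 4.3137 = 1790 GHz.

1790 GHz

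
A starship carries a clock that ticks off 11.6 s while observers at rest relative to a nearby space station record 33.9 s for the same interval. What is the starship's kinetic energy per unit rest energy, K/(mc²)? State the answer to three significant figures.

The time-dilation ratio gives γ = 33.9/11.6 = 2.92241.
Since K = (γ−1)mc², K/(mc²) = 2.92241 − 1 = 1.92.

1.92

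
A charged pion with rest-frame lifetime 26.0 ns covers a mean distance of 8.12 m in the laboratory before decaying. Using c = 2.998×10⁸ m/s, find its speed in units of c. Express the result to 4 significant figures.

0.7214c

Lab distance = (lab lifetime)·v = γτ·βc, so βγ = d/(cτ) = 8.120/(2.998×10⁸ × 2.600×10^-8) = 1.0417.
With βγ = 1.0417: γ² = 1 + (βγ)² = 2.08514, and β = (βγ)/γ = 1.0417/1.444 = 0.7214.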